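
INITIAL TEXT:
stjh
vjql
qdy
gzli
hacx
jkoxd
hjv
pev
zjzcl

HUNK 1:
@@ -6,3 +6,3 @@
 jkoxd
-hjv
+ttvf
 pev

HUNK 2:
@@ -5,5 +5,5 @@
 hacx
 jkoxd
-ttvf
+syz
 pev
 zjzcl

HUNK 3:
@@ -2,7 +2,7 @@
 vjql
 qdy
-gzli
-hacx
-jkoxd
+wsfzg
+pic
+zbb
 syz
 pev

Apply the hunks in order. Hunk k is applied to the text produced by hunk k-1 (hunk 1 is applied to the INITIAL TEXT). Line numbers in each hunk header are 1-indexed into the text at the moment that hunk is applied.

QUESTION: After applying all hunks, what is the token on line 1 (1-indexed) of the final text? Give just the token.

Hunk 1: at line 6 remove [hjv] add [ttvf] -> 9 lines: stjh vjql qdy gzli hacx jkoxd ttvf pev zjzcl
Hunk 2: at line 5 remove [ttvf] add [syz] -> 9 lines: stjh vjql qdy gzli hacx jkoxd syz pev zjzcl
Hunk 3: at line 2 remove [gzli,hacx,jkoxd] add [wsfzg,pic,zbb] -> 9 lines: stjh vjql qdy wsfzg pic zbb syz pev zjzcl
Final line 1: stjh

Answer: stjh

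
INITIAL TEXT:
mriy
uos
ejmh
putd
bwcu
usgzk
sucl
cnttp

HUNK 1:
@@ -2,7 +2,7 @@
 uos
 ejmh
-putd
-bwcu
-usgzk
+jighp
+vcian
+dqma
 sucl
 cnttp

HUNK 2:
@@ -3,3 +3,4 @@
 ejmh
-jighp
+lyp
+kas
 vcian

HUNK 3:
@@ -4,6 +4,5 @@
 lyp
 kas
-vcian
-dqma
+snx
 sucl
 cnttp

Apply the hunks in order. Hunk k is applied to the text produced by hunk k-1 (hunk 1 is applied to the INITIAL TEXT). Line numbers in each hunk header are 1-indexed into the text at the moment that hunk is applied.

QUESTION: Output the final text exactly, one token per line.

Hunk 1: at line 2 remove [putd,bwcu,usgzk] add [jighp,vcian,dqma] -> 8 lines: mriy uos ejmh jighp vcian dqma sucl cnttp
Hunk 2: at line 3 remove [jighp] add [lyp,kas] -> 9 lines: mriy uos ejmh lyp kas vcian dqma sucl cnttp
Hunk 3: at line 4 remove [vcian,dqma] add [snx] -> 8 lines: mriy uos ejmh lyp kas snx sucl cnttp

Answer: mriy
uos
ejmh
lyp
kas
snx
sucl
cnttp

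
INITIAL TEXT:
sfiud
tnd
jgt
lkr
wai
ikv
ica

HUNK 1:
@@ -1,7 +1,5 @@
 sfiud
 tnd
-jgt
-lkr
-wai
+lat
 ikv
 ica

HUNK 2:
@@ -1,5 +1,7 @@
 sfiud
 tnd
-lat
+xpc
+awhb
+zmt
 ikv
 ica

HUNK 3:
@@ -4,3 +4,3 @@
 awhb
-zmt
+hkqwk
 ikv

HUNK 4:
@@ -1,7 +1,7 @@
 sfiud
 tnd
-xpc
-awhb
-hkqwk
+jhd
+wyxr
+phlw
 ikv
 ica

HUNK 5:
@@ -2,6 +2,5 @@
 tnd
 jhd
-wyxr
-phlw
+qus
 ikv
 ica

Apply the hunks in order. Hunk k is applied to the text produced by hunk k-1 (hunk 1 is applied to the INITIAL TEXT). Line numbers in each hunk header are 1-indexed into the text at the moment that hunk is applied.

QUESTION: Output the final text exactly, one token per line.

Hunk 1: at line 1 remove [jgt,lkr,wai] add [lat] -> 5 lines: sfiud tnd lat ikv ica
Hunk 2: at line 1 remove [lat] add [xpc,awhb,zmt] -> 7 lines: sfiud tnd xpc awhb zmt ikv ica
Hunk 3: at line 4 remove [zmt] add [hkqwk] -> 7 lines: sfiud tnd xpc awhb hkqwk ikv ica
Hunk 4: at line 1 remove [xpc,awhb,hkqwk] add [jhd,wyxr,phlw] -> 7 lines: sfiud tnd jhd wyxr phlw ikv ica
Hunk 5: at line 2 remove [wyxr,phlw] add [qus] -> 6 lines: sfiud tnd jhd qus ikv ica

Answer: sfiud
tnd
jhd
qus
ikv
ica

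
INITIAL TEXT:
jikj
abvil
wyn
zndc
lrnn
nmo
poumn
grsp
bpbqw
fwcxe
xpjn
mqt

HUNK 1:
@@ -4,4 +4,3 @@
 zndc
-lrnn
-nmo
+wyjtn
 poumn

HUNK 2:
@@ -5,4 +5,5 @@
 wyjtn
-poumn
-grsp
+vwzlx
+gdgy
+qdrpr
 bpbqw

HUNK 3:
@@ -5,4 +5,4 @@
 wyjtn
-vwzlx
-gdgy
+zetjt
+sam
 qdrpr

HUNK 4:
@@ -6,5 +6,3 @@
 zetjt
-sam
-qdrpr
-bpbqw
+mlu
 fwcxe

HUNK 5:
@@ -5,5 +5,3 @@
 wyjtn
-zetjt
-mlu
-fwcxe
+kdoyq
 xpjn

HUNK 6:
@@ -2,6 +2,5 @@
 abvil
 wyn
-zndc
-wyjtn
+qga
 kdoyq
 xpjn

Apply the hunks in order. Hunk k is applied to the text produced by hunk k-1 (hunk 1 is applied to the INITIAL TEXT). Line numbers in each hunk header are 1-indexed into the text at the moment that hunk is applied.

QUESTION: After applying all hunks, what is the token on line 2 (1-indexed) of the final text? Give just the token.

Answer: abvil

Derivation:
Hunk 1: at line 4 remove [lrnn,nmo] add [wyjtn] -> 11 lines: jikj abvil wyn zndc wyjtn poumn grsp bpbqw fwcxe xpjn mqt
Hunk 2: at line 5 remove [poumn,grsp] add [vwzlx,gdgy,qdrpr] -> 12 lines: jikj abvil wyn zndc wyjtn vwzlx gdgy qdrpr bpbqw fwcxe xpjn mqt
Hunk 3: at line 5 remove [vwzlx,gdgy] add [zetjt,sam] -> 12 lines: jikj abvil wyn zndc wyjtn zetjt sam qdrpr bpbqw fwcxe xpjn mqt
Hunk 4: at line 6 remove [sam,qdrpr,bpbqw] add [mlu] -> 10 lines: jikj abvil wyn zndc wyjtn zetjt mlu fwcxe xpjn mqt
Hunk 5: at line 5 remove [zetjt,mlu,fwcxe] add [kdoyq] -> 8 lines: jikj abvil wyn zndc wyjtn kdoyq xpjn mqt
Hunk 6: at line 2 remove [zndc,wyjtn] add [qga] -> 7 lines: jikj abvil wyn qga kdoyq xpjn mqt
Final line 2: abvil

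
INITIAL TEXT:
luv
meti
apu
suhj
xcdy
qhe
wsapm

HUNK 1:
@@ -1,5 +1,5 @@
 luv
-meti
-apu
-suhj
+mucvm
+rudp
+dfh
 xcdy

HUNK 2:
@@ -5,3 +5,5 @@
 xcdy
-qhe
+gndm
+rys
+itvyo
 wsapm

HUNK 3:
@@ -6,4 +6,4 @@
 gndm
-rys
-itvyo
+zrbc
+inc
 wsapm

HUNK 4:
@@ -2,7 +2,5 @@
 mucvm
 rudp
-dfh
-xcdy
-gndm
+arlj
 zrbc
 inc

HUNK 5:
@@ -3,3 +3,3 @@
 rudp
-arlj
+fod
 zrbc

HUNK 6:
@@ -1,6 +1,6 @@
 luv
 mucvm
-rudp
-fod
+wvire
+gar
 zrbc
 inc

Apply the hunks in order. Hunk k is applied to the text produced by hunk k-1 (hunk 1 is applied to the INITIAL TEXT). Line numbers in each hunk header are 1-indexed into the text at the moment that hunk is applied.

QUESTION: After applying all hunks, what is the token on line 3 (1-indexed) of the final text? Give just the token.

Hunk 1: at line 1 remove [meti,apu,suhj] add [mucvm,rudp,dfh] -> 7 lines: luv mucvm rudp dfh xcdy qhe wsapm
Hunk 2: at line 5 remove [qhe] add [gndm,rys,itvyo] -> 9 lines: luv mucvm rudp dfh xcdy gndm rys itvyo wsapm
Hunk 3: at line 6 remove [rys,itvyo] add [zrbc,inc] -> 9 lines: luv mucvm rudp dfh xcdy gndm zrbc inc wsapm
Hunk 4: at line 2 remove [dfh,xcdy,gndm] add [arlj] -> 7 lines: luv mucvm rudp arlj zrbc inc wsapm
Hunk 5: at line 3 remove [arlj] add [fod] -> 7 lines: luv mucvm rudp fod zrbc inc wsapm
Hunk 6: at line 1 remove [rudp,fod] add [wvire,gar] -> 7 lines: luv mucvm wvire gar zrbc inc wsapm
Final line 3: wvire

Answer: wvire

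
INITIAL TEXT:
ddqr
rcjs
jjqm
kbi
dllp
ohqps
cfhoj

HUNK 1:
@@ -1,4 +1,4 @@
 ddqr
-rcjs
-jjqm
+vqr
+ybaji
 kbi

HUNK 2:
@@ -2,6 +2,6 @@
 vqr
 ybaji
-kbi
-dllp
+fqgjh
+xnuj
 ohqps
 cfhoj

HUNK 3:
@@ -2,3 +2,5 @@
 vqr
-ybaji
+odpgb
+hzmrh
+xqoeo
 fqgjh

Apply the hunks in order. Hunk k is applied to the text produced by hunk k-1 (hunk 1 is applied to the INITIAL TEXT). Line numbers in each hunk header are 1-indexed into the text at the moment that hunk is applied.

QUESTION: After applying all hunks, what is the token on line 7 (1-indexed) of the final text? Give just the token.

Answer: xnuj

Derivation:
Hunk 1: at line 1 remove [rcjs,jjqm] add [vqr,ybaji] -> 7 lines: ddqr vqr ybaji kbi dllp ohqps cfhoj
Hunk 2: at line 2 remove [kbi,dllp] add [fqgjh,xnuj] -> 7 lines: ddqr vqr ybaji fqgjh xnuj ohqps cfhoj
Hunk 3: at line 2 remove [ybaji] add [odpgb,hzmrh,xqoeo] -> 9 lines: ddqr vqr odpgb hzmrh xqoeo fqgjh xnuj ohqps cfhoj
Final line 7: xnuj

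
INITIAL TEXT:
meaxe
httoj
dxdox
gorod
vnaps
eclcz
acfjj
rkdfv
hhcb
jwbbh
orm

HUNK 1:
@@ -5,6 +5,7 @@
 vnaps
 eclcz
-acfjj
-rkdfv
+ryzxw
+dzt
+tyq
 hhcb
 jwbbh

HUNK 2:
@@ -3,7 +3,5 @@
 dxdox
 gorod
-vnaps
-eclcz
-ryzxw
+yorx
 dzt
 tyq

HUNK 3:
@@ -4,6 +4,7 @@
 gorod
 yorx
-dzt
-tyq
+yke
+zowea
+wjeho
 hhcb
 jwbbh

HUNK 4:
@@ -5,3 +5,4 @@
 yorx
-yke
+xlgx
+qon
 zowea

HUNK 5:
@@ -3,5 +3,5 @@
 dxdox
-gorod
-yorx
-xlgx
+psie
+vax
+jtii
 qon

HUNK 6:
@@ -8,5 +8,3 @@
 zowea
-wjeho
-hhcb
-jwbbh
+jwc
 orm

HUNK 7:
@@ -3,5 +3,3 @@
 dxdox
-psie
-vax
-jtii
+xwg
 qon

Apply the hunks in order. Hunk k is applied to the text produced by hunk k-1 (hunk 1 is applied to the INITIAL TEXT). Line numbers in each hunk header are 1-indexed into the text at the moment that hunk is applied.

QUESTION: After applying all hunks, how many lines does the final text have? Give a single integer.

Answer: 8

Derivation:
Hunk 1: at line 5 remove [acfjj,rkdfv] add [ryzxw,dzt,tyq] -> 12 lines: meaxe httoj dxdox gorod vnaps eclcz ryzxw dzt tyq hhcb jwbbh orm
Hunk 2: at line 3 remove [vnaps,eclcz,ryzxw] add [yorx] -> 10 lines: meaxe httoj dxdox gorod yorx dzt tyq hhcb jwbbh orm
Hunk 3: at line 4 remove [dzt,tyq] add [yke,zowea,wjeho] -> 11 lines: meaxe httoj dxdox gorod yorx yke zowea wjeho hhcb jwbbh orm
Hunk 4: at line 5 remove [yke] add [xlgx,qon] -> 12 lines: meaxe httoj dxdox gorod yorx xlgx qon zowea wjeho hhcb jwbbh orm
Hunk 5: at line 3 remove [gorod,yorx,xlgx] add [psie,vax,jtii] -> 12 lines: meaxe httoj dxdox psie vax jtii qon zowea wjeho hhcb jwbbh orm
Hunk 6: at line 8 remove [wjeho,hhcb,jwbbh] add [jwc] -> 10 lines: meaxe httoj dxdox psie vax jtii qon zowea jwc orm
Hunk 7: at line 3 remove [psie,vax,jtii] add [xwg] -> 8 lines: meaxe httoj dxdox xwg qon zowea jwc orm
Final line count: 8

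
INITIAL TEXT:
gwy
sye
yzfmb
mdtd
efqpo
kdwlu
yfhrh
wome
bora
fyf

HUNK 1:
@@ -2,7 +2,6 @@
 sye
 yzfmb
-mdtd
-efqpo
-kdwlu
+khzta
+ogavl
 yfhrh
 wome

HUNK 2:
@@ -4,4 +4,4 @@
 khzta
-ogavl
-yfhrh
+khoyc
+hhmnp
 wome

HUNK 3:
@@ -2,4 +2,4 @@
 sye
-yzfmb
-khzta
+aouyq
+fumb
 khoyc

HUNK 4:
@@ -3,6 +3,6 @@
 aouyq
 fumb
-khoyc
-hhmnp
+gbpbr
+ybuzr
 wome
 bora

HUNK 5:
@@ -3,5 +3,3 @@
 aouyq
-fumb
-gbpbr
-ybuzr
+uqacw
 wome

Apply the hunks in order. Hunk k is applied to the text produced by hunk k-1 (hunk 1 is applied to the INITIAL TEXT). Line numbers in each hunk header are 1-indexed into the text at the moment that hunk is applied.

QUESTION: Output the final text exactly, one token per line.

Hunk 1: at line 2 remove [mdtd,efqpo,kdwlu] add [khzta,ogavl] -> 9 lines: gwy sye yzfmb khzta ogavl yfhrh wome bora fyf
Hunk 2: at line 4 remove [ogavl,yfhrh] add [khoyc,hhmnp] -> 9 lines: gwy sye yzfmb khzta khoyc hhmnp wome bora fyf
Hunk 3: at line 2 remove [yzfmb,khzta] add [aouyq,fumb] -> 9 lines: gwy sye aouyq fumb khoyc hhmnp wome bora fyf
Hunk 4: at line 3 remove [khoyc,hhmnp] add [gbpbr,ybuzr] -> 9 lines: gwy sye aouyq fumb gbpbr ybuzr wome bora fyf
Hunk 5: at line 3 remove [fumb,gbpbr,ybuzr] add [uqacw] -> 7 lines: gwy sye aouyq uqacw wome bora fyf

Answer: gwy
sye
aouyq
uqacw
wome
bora
fyf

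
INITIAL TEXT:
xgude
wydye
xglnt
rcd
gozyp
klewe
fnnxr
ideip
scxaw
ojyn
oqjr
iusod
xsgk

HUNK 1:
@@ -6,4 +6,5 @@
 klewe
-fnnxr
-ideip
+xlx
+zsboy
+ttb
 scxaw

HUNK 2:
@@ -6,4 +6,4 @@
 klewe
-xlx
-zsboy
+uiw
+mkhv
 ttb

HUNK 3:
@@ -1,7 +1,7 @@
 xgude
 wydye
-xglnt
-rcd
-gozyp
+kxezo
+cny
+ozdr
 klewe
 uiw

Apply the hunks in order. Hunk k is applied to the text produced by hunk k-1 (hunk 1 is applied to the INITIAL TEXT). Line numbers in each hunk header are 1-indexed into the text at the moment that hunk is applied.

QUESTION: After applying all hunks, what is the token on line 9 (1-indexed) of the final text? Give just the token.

Answer: ttb

Derivation:
Hunk 1: at line 6 remove [fnnxr,ideip] add [xlx,zsboy,ttb] -> 14 lines: xgude wydye xglnt rcd gozyp klewe xlx zsboy ttb scxaw ojyn oqjr iusod xsgk
Hunk 2: at line 6 remove [xlx,zsboy] add [uiw,mkhv] -> 14 lines: xgude wydye xglnt rcd gozyp klewe uiw mkhv ttb scxaw ojyn oqjr iusod xsgk
Hunk 3: at line 1 remove [xglnt,rcd,gozyp] add [kxezo,cny,ozdr] -> 14 lines: xgude wydye kxezo cny ozdr klewe uiw mkhv ttb scxaw ojyn oqjr iusod xsgk
Final line 9: ttb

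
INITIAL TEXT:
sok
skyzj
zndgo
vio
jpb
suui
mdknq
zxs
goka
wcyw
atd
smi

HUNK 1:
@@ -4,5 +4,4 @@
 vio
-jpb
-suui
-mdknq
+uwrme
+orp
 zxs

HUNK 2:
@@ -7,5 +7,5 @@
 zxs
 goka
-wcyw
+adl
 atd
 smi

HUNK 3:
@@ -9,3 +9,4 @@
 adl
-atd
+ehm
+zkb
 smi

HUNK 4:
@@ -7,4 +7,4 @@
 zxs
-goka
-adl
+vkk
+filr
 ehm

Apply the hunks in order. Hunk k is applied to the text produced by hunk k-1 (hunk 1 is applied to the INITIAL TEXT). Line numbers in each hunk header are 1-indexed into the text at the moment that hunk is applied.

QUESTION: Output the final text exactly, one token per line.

Answer: sok
skyzj
zndgo
vio
uwrme
orp
zxs
vkk
filr
ehm
zkb
smi

Derivation:
Hunk 1: at line 4 remove [jpb,suui,mdknq] add [uwrme,orp] -> 11 lines: sok skyzj zndgo vio uwrme orp zxs goka wcyw atd smi
Hunk 2: at line 7 remove [wcyw] add [adl] -> 11 lines: sok skyzj zndgo vio uwrme orp zxs goka adl atd smi
Hunk 3: at line 9 remove [atd] add [ehm,zkb] -> 12 lines: sok skyzj zndgo vio uwrme orp zxs goka adl ehm zkb smi
Hunk 4: at line 7 remove [goka,adl] add [vkk,filr] -> 12 lines: sok skyzj zndgo vio uwrme orp zxs vkk filr ehm zkb smi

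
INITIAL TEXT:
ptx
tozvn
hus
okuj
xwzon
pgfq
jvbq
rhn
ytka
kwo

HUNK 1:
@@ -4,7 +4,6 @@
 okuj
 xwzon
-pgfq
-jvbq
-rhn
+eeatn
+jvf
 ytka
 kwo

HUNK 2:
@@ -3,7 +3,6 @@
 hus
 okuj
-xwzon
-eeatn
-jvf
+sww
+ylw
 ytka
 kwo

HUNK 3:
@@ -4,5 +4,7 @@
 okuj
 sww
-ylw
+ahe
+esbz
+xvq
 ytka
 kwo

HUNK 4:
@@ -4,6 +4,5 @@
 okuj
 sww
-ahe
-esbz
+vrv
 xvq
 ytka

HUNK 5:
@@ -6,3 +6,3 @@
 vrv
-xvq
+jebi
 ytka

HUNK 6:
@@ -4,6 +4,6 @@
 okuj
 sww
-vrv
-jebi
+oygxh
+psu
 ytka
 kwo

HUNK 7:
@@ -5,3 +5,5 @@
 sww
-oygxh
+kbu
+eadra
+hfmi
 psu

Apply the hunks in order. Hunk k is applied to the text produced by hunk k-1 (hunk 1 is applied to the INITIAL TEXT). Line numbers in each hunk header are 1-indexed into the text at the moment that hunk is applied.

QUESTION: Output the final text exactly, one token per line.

Hunk 1: at line 4 remove [pgfq,jvbq,rhn] add [eeatn,jvf] -> 9 lines: ptx tozvn hus okuj xwzon eeatn jvf ytka kwo
Hunk 2: at line 3 remove [xwzon,eeatn,jvf] add [sww,ylw] -> 8 lines: ptx tozvn hus okuj sww ylw ytka kwo
Hunk 3: at line 4 remove [ylw] add [ahe,esbz,xvq] -> 10 lines: ptx tozvn hus okuj sww ahe esbz xvq ytka kwo
Hunk 4: at line 4 remove [ahe,esbz] add [vrv] -> 9 lines: ptx tozvn hus okuj sww vrv xvq ytka kwo
Hunk 5: at line 6 remove [xvq] add [jebi] -> 9 lines: ptx tozvn hus okuj sww vrv jebi ytka kwo
Hunk 6: at line 4 remove [vrv,jebi] add [oygxh,psu] -> 9 lines: ptx tozvn hus okuj sww oygxh psu ytka kwo
Hunk 7: at line 5 remove [oygxh] add [kbu,eadra,hfmi] -> 11 lines: ptx tozvn hus okuj sww kbu eadra hfmi psu ytka kwo

Answer: ptx
tozvn
hus
okuj
sww
kbu
eadra
hfmi
psu
ytka
kwo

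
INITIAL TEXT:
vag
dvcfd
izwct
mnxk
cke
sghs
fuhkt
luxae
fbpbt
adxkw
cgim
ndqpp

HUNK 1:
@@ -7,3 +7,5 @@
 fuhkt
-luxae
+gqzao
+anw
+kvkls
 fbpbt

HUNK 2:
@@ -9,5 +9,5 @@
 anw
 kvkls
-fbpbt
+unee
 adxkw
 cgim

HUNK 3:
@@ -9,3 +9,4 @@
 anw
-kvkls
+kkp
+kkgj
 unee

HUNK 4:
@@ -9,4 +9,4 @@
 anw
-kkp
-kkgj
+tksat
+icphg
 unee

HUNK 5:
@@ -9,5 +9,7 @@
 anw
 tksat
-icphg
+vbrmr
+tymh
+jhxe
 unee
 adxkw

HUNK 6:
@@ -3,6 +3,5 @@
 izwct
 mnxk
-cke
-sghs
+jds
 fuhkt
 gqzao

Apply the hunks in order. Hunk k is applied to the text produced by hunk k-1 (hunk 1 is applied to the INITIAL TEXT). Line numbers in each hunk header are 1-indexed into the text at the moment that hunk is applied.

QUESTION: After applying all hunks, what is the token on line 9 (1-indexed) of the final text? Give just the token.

Answer: tksat

Derivation:
Hunk 1: at line 7 remove [luxae] add [gqzao,anw,kvkls] -> 14 lines: vag dvcfd izwct mnxk cke sghs fuhkt gqzao anw kvkls fbpbt adxkw cgim ndqpp
Hunk 2: at line 9 remove [fbpbt] add [unee] -> 14 lines: vag dvcfd izwct mnxk cke sghs fuhkt gqzao anw kvkls unee adxkw cgim ndqpp
Hunk 3: at line 9 remove [kvkls] add [kkp,kkgj] -> 15 lines: vag dvcfd izwct mnxk cke sghs fuhkt gqzao anw kkp kkgj unee adxkw cgim ndqpp
Hunk 4: at line 9 remove [kkp,kkgj] add [tksat,icphg] -> 15 lines: vag dvcfd izwct mnxk cke sghs fuhkt gqzao anw tksat icphg unee adxkw cgim ndqpp
Hunk 5: at line 9 remove [icphg] add [vbrmr,tymh,jhxe] -> 17 lines: vag dvcfd izwct mnxk cke sghs fuhkt gqzao anw tksat vbrmr tymh jhxe unee adxkw cgim ndqpp
Hunk 6: at line 3 remove [cke,sghs] add [jds] -> 16 lines: vag dvcfd izwct mnxk jds fuhkt gqzao anw tksat vbrmr tymh jhxe unee adxkw cgim ndqpp
Final line 9: tksat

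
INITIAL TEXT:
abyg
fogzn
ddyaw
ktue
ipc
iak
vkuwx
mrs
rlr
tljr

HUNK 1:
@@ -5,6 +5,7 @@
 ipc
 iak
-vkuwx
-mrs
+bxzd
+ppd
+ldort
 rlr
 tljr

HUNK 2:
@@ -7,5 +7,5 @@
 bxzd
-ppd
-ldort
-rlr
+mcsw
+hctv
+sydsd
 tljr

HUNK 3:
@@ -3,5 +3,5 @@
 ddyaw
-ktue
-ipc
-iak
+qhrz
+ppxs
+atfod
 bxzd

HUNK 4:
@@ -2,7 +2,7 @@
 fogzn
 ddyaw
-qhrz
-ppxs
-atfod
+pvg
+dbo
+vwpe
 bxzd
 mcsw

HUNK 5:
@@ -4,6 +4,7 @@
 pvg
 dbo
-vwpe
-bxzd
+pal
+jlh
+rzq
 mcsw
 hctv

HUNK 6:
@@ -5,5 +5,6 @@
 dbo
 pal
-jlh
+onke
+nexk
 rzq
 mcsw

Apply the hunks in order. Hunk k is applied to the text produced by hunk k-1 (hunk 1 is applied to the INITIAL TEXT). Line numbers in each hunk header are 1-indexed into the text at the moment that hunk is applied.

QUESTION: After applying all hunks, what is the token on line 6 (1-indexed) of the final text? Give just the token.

Answer: pal

Derivation:
Hunk 1: at line 5 remove [vkuwx,mrs] add [bxzd,ppd,ldort] -> 11 lines: abyg fogzn ddyaw ktue ipc iak bxzd ppd ldort rlr tljr
Hunk 2: at line 7 remove [ppd,ldort,rlr] add [mcsw,hctv,sydsd] -> 11 lines: abyg fogzn ddyaw ktue ipc iak bxzd mcsw hctv sydsd tljr
Hunk 3: at line 3 remove [ktue,ipc,iak] add [qhrz,ppxs,atfod] -> 11 lines: abyg fogzn ddyaw qhrz ppxs atfod bxzd mcsw hctv sydsd tljr
Hunk 4: at line 2 remove [qhrz,ppxs,atfod] add [pvg,dbo,vwpe] -> 11 lines: abyg fogzn ddyaw pvg dbo vwpe bxzd mcsw hctv sydsd tljr
Hunk 5: at line 4 remove [vwpe,bxzd] add [pal,jlh,rzq] -> 12 lines: abyg fogzn ddyaw pvg dbo pal jlh rzq mcsw hctv sydsd tljr
Hunk 6: at line 5 remove [jlh] add [onke,nexk] -> 13 lines: abyg fogzn ddyaw pvg dbo pal onke nexk rzq mcsw hctv sydsd tljr
Final line 6: pal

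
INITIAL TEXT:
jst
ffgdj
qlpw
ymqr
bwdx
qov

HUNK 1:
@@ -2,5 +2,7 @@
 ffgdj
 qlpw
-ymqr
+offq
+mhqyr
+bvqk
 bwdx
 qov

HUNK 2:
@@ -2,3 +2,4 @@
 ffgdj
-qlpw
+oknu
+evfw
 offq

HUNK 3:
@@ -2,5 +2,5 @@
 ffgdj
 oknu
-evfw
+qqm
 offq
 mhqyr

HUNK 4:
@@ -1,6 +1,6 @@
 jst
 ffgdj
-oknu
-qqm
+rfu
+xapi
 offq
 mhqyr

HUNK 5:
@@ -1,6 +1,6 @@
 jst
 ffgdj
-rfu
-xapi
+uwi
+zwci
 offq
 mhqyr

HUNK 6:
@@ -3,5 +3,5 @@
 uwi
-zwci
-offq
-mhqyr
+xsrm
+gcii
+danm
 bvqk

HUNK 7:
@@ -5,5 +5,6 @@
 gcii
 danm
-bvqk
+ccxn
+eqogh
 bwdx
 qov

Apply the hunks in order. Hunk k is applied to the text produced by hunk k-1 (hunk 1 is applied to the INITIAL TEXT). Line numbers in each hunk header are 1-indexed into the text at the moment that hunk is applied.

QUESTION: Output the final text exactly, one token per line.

Answer: jst
ffgdj
uwi
xsrm
gcii
danm
ccxn
eqogh
bwdx
qov

Derivation:
Hunk 1: at line 2 remove [ymqr] add [offq,mhqyr,bvqk] -> 8 lines: jst ffgdj qlpw offq mhqyr bvqk bwdx qov
Hunk 2: at line 2 remove [qlpw] add [oknu,evfw] -> 9 lines: jst ffgdj oknu evfw offq mhqyr bvqk bwdx qov
Hunk 3: at line 2 remove [evfw] add [qqm] -> 9 lines: jst ffgdj oknu qqm offq mhqyr bvqk bwdx qov
Hunk 4: at line 1 remove [oknu,qqm] add [rfu,xapi] -> 9 lines: jst ffgdj rfu xapi offq mhqyr bvqk bwdx qov
Hunk 5: at line 1 remove [rfu,xapi] add [uwi,zwci] -> 9 lines: jst ffgdj uwi zwci offq mhqyr bvqk bwdx qov
Hunk 6: at line 3 remove [zwci,offq,mhqyr] add [xsrm,gcii,danm] -> 9 lines: jst ffgdj uwi xsrm gcii danm bvqk bwdx qov
Hunk 7: at line 5 remove [bvqk] add [ccxn,eqogh] -> 10 lines: jst ffgdj uwi xsrm gcii danm ccxn eqogh bwdx qov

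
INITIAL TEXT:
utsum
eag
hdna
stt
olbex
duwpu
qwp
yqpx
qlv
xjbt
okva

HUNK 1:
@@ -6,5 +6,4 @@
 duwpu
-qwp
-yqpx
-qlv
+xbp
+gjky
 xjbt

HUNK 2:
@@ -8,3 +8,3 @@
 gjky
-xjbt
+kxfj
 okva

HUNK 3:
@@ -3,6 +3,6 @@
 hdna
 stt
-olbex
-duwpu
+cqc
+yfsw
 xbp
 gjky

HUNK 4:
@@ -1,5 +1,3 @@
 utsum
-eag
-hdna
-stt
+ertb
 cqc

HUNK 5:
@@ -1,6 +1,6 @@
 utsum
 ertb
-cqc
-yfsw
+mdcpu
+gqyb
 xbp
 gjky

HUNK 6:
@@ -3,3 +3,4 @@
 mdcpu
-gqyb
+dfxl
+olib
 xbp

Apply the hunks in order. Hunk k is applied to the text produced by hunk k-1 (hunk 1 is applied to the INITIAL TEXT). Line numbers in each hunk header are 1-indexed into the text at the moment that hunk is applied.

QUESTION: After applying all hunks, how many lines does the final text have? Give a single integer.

Answer: 9

Derivation:
Hunk 1: at line 6 remove [qwp,yqpx,qlv] add [xbp,gjky] -> 10 lines: utsum eag hdna stt olbex duwpu xbp gjky xjbt okva
Hunk 2: at line 8 remove [xjbt] add [kxfj] -> 10 lines: utsum eag hdna stt olbex duwpu xbp gjky kxfj okva
Hunk 3: at line 3 remove [olbex,duwpu] add [cqc,yfsw] -> 10 lines: utsum eag hdna stt cqc yfsw xbp gjky kxfj okva
Hunk 4: at line 1 remove [eag,hdna,stt] add [ertb] -> 8 lines: utsum ertb cqc yfsw xbp gjky kxfj okva
Hunk 5: at line 1 remove [cqc,yfsw] add [mdcpu,gqyb] -> 8 lines: utsum ertb mdcpu gqyb xbp gjky kxfj okva
Hunk 6: at line 3 remove [gqyb] add [dfxl,olib] -> 9 lines: utsum ertb mdcpu dfxl olib xbp gjky kxfj okva
Final line count: 9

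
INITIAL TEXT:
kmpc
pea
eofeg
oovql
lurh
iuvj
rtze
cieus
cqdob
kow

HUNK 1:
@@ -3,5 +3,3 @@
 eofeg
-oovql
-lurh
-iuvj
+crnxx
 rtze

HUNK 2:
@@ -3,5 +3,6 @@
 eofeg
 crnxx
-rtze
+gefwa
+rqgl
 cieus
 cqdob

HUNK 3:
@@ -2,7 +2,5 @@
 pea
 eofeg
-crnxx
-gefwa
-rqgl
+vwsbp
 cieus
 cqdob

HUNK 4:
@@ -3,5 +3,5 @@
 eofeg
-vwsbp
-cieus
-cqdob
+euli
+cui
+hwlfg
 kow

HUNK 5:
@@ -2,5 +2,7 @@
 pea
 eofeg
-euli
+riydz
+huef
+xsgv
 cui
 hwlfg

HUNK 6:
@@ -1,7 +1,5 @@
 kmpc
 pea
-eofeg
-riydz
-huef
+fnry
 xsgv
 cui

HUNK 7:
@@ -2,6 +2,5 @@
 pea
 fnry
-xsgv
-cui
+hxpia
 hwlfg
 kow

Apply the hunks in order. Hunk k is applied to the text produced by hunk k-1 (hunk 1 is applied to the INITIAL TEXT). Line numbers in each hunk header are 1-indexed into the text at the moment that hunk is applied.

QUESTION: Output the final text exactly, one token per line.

Answer: kmpc
pea
fnry
hxpia
hwlfg
kow

Derivation:
Hunk 1: at line 3 remove [oovql,lurh,iuvj] add [crnxx] -> 8 lines: kmpc pea eofeg crnxx rtze cieus cqdob kow
Hunk 2: at line 3 remove [rtze] add [gefwa,rqgl] -> 9 lines: kmpc pea eofeg crnxx gefwa rqgl cieus cqdob kow
Hunk 3: at line 2 remove [crnxx,gefwa,rqgl] add [vwsbp] -> 7 lines: kmpc pea eofeg vwsbp cieus cqdob kow
Hunk 4: at line 3 remove [vwsbp,cieus,cqdob] add [euli,cui,hwlfg] -> 7 lines: kmpc pea eofeg euli cui hwlfg kow
Hunk 5: at line 2 remove [euli] add [riydz,huef,xsgv] -> 9 lines: kmpc pea eofeg riydz huef xsgv cui hwlfg kow
Hunk 6: at line 1 remove [eofeg,riydz,huef] add [fnry] -> 7 lines: kmpc pea fnry xsgv cui hwlfg kow
Hunk 7: at line 2 remove [xsgv,cui] add [hxpia] -> 6 lines: kmpc pea fnry hxpia hwlfg kow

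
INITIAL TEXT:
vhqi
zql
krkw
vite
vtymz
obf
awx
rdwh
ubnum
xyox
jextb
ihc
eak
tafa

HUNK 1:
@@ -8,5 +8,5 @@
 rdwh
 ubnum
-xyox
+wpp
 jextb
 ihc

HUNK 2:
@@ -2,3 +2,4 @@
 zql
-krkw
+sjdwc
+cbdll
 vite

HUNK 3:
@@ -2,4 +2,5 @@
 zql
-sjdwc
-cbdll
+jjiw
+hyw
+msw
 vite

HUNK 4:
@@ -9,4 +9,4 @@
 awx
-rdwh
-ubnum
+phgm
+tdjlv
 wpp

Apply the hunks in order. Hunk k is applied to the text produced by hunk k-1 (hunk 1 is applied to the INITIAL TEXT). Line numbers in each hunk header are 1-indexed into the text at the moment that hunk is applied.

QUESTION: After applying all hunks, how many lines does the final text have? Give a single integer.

Hunk 1: at line 8 remove [xyox] add [wpp] -> 14 lines: vhqi zql krkw vite vtymz obf awx rdwh ubnum wpp jextb ihc eak tafa
Hunk 2: at line 2 remove [krkw] add [sjdwc,cbdll] -> 15 lines: vhqi zql sjdwc cbdll vite vtymz obf awx rdwh ubnum wpp jextb ihc eak tafa
Hunk 3: at line 2 remove [sjdwc,cbdll] add [jjiw,hyw,msw] -> 16 lines: vhqi zql jjiw hyw msw vite vtymz obf awx rdwh ubnum wpp jextb ihc eak tafa
Hunk 4: at line 9 remove [rdwh,ubnum] add [phgm,tdjlv] -> 16 lines: vhqi zql jjiw hyw msw vite vtymz obf awx phgm tdjlv wpp jextb ihc eak tafa
Final line count: 16

Answer: 16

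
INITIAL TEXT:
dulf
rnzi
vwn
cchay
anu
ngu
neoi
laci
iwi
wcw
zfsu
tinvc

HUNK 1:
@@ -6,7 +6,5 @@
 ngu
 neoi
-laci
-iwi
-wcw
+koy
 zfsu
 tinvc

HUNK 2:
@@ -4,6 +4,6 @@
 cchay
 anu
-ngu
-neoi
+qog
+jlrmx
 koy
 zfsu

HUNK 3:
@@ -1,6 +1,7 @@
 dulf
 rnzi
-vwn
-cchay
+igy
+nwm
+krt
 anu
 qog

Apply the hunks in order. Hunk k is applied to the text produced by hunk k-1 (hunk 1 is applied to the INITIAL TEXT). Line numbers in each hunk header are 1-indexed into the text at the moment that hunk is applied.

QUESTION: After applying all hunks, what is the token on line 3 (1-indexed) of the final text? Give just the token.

Answer: igy

Derivation:
Hunk 1: at line 6 remove [laci,iwi,wcw] add [koy] -> 10 lines: dulf rnzi vwn cchay anu ngu neoi koy zfsu tinvc
Hunk 2: at line 4 remove [ngu,neoi] add [qog,jlrmx] -> 10 lines: dulf rnzi vwn cchay anu qog jlrmx koy zfsu tinvc
Hunk 3: at line 1 remove [vwn,cchay] add [igy,nwm,krt] -> 11 lines: dulf rnzi igy nwm krt anu qog jlrmx koy zfsu tinvc
Final line 3: igy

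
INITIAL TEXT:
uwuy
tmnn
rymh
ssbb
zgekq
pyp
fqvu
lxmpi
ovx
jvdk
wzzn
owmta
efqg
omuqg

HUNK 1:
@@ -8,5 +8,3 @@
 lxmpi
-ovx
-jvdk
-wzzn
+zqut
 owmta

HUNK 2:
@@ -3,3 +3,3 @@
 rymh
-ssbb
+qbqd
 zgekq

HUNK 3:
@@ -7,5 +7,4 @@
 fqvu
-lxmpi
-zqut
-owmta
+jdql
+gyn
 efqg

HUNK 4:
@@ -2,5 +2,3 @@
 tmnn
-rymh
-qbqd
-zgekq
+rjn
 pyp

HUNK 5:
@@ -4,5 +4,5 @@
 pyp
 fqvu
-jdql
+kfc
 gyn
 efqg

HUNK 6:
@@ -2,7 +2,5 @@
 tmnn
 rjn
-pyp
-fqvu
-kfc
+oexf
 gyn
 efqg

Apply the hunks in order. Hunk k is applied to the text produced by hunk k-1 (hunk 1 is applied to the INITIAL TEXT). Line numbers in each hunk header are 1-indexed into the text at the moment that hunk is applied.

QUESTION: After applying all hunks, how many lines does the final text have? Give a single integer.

Answer: 7

Derivation:
Hunk 1: at line 8 remove [ovx,jvdk,wzzn] add [zqut] -> 12 lines: uwuy tmnn rymh ssbb zgekq pyp fqvu lxmpi zqut owmta efqg omuqg
Hunk 2: at line 3 remove [ssbb] add [qbqd] -> 12 lines: uwuy tmnn rymh qbqd zgekq pyp fqvu lxmpi zqut owmta efqg omuqg
Hunk 3: at line 7 remove [lxmpi,zqut,owmta] add [jdql,gyn] -> 11 lines: uwuy tmnn rymh qbqd zgekq pyp fqvu jdql gyn efqg omuqg
Hunk 4: at line 2 remove [rymh,qbqd,zgekq] add [rjn] -> 9 lines: uwuy tmnn rjn pyp fqvu jdql gyn efqg omuqg
Hunk 5: at line 4 remove [jdql] add [kfc] -> 9 lines: uwuy tmnn rjn pyp fqvu kfc gyn efqg omuqg
Hunk 6: at line 2 remove [pyp,fqvu,kfc] add [oexf] -> 7 lines: uwuy tmnn rjn oexf gyn efqg omuqg
Final line count: 7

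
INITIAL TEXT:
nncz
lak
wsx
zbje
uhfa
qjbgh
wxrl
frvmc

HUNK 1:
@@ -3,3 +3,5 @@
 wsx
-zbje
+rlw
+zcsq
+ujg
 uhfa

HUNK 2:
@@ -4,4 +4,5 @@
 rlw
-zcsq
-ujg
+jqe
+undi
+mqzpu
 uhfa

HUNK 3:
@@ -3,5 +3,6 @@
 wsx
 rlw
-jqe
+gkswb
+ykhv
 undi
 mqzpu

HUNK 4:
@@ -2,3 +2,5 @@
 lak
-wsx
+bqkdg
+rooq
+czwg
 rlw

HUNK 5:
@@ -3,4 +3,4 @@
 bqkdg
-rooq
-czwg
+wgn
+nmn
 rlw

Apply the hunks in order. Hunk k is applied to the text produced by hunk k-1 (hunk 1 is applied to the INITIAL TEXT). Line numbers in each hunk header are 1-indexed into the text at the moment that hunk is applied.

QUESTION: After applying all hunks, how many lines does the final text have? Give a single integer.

Answer: 14

Derivation:
Hunk 1: at line 3 remove [zbje] add [rlw,zcsq,ujg] -> 10 lines: nncz lak wsx rlw zcsq ujg uhfa qjbgh wxrl frvmc
Hunk 2: at line 4 remove [zcsq,ujg] add [jqe,undi,mqzpu] -> 11 lines: nncz lak wsx rlw jqe undi mqzpu uhfa qjbgh wxrl frvmc
Hunk 3: at line 3 remove [jqe] add [gkswb,ykhv] -> 12 lines: nncz lak wsx rlw gkswb ykhv undi mqzpu uhfa qjbgh wxrl frvmc
Hunk 4: at line 2 remove [wsx] add [bqkdg,rooq,czwg] -> 14 lines: nncz lak bqkdg rooq czwg rlw gkswb ykhv undi mqzpu uhfa qjbgh wxrl frvmc
Hunk 5: at line 3 remove [rooq,czwg] add [wgn,nmn] -> 14 lines: nncz lak bqkdg wgn nmn rlw gkswb ykhv undi mqzpu uhfa qjbgh wxrl frvmc
Final line count: 14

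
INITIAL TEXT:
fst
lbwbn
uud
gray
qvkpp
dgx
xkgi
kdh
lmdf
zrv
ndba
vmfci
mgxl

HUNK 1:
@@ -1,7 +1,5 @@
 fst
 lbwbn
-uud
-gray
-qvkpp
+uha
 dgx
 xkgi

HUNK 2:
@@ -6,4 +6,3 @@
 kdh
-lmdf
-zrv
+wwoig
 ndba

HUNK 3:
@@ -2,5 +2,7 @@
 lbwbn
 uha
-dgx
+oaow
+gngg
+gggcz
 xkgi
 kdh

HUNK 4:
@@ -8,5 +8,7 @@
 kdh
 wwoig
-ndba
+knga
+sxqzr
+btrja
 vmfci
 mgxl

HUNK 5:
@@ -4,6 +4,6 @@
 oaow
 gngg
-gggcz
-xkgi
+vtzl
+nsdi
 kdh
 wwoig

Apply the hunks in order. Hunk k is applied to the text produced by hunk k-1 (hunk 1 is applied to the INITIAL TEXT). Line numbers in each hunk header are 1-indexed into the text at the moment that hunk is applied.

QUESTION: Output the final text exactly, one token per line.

Hunk 1: at line 1 remove [uud,gray,qvkpp] add [uha] -> 11 lines: fst lbwbn uha dgx xkgi kdh lmdf zrv ndba vmfci mgxl
Hunk 2: at line 6 remove [lmdf,zrv] add [wwoig] -> 10 lines: fst lbwbn uha dgx xkgi kdh wwoig ndba vmfci mgxl
Hunk 3: at line 2 remove [dgx] add [oaow,gngg,gggcz] -> 12 lines: fst lbwbn uha oaow gngg gggcz xkgi kdh wwoig ndba vmfci mgxl
Hunk 4: at line 8 remove [ndba] add [knga,sxqzr,btrja] -> 14 lines: fst lbwbn uha oaow gngg gggcz xkgi kdh wwoig knga sxqzr btrja vmfci mgxl
Hunk 5: at line 4 remove [gggcz,xkgi] add [vtzl,nsdi] -> 14 lines: fst lbwbn uha oaow gngg vtzl nsdi kdh wwoig knga sxqzr btrja vmfci mgxl

Answer: fst
lbwbn
uha
oaow
gngg
vtzl
nsdi
kdh
wwoig
knga
sxqzr
btrja
vmfci
mgxl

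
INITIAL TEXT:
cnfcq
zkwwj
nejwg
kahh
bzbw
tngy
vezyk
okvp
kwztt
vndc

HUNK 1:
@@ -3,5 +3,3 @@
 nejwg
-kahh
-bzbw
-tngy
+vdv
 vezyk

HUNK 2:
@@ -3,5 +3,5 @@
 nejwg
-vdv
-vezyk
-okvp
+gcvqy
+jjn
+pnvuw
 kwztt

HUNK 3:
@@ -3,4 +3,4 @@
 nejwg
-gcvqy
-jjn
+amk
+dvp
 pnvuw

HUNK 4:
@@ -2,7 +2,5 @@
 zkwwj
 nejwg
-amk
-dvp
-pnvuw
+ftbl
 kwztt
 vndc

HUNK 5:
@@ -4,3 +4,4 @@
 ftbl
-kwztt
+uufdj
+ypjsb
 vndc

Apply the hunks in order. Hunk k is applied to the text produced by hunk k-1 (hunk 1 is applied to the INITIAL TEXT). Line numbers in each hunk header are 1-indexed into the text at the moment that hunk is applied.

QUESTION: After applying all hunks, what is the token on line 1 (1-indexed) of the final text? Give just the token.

Hunk 1: at line 3 remove [kahh,bzbw,tngy] add [vdv] -> 8 lines: cnfcq zkwwj nejwg vdv vezyk okvp kwztt vndc
Hunk 2: at line 3 remove [vdv,vezyk,okvp] add [gcvqy,jjn,pnvuw] -> 8 lines: cnfcq zkwwj nejwg gcvqy jjn pnvuw kwztt vndc
Hunk 3: at line 3 remove [gcvqy,jjn] add [amk,dvp] -> 8 lines: cnfcq zkwwj nejwg amk dvp pnvuw kwztt vndc
Hunk 4: at line 2 remove [amk,dvp,pnvuw] add [ftbl] -> 6 lines: cnfcq zkwwj nejwg ftbl kwztt vndc
Hunk 5: at line 4 remove [kwztt] add [uufdj,ypjsb] -> 7 lines: cnfcq zkwwj nejwg ftbl uufdj ypjsb vndc
Final line 1: cnfcq

Answer: cnfcq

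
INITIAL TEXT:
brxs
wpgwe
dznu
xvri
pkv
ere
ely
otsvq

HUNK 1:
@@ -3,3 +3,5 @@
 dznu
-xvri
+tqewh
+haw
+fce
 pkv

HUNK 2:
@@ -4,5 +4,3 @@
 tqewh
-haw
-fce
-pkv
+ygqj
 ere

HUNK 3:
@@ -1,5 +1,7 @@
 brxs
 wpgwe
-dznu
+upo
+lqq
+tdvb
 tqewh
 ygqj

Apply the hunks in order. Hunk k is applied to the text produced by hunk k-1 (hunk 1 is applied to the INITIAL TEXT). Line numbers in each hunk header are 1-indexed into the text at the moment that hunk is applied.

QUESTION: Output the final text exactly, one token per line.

Hunk 1: at line 3 remove [xvri] add [tqewh,haw,fce] -> 10 lines: brxs wpgwe dznu tqewh haw fce pkv ere ely otsvq
Hunk 2: at line 4 remove [haw,fce,pkv] add [ygqj] -> 8 lines: brxs wpgwe dznu tqewh ygqj ere ely otsvq
Hunk 3: at line 1 remove [dznu] add [upo,lqq,tdvb] -> 10 lines: brxs wpgwe upo lqq tdvb tqewh ygqj ere ely otsvq

Answer: brxs
wpgwe
upo
lqq
tdvb
tqewh
ygqj
ere
ely
otsvq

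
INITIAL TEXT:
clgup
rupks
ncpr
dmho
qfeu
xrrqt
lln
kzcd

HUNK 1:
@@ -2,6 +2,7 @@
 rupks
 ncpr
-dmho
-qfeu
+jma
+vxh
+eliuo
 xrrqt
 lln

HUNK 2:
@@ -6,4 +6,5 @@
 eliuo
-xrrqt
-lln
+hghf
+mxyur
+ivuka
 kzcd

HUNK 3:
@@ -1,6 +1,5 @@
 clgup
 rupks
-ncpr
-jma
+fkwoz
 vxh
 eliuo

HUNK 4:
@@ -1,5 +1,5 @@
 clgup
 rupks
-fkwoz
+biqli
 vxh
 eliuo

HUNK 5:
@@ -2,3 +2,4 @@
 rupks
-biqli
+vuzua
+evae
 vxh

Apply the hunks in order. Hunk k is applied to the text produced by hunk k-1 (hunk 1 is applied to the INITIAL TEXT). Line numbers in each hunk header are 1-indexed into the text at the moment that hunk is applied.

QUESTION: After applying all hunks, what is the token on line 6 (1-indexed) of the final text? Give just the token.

Hunk 1: at line 2 remove [dmho,qfeu] add [jma,vxh,eliuo] -> 9 lines: clgup rupks ncpr jma vxh eliuo xrrqt lln kzcd
Hunk 2: at line 6 remove [xrrqt,lln] add [hghf,mxyur,ivuka] -> 10 lines: clgup rupks ncpr jma vxh eliuo hghf mxyur ivuka kzcd
Hunk 3: at line 1 remove [ncpr,jma] add [fkwoz] -> 9 lines: clgup rupks fkwoz vxh eliuo hghf mxyur ivuka kzcd
Hunk 4: at line 1 remove [fkwoz] add [biqli] -> 9 lines: clgup rupks biqli vxh eliuo hghf mxyur ivuka kzcd
Hunk 5: at line 2 remove [biqli] add [vuzua,evae] -> 10 lines: clgup rupks vuzua evae vxh eliuo hghf mxyur ivuka kzcd
Final line 6: eliuo

Answer: eliuo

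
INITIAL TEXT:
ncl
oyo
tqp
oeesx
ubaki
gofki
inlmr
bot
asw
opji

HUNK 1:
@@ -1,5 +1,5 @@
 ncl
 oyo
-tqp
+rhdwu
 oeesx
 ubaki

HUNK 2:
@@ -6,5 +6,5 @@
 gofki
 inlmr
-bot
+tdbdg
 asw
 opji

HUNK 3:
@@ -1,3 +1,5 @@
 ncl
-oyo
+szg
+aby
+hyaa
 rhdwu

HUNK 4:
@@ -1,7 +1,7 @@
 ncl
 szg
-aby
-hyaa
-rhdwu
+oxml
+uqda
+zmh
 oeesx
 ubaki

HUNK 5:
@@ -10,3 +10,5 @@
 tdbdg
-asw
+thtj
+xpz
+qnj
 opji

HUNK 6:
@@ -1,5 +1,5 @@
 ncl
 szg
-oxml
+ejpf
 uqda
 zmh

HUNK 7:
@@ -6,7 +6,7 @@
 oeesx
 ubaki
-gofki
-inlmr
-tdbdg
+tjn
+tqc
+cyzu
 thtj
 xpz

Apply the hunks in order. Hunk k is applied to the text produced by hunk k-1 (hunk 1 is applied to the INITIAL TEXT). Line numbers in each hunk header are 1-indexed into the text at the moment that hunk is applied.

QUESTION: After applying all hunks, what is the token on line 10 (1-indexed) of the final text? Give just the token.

Answer: cyzu

Derivation:
Hunk 1: at line 1 remove [tqp] add [rhdwu] -> 10 lines: ncl oyo rhdwu oeesx ubaki gofki inlmr bot asw opji
Hunk 2: at line 6 remove [bot] add [tdbdg] -> 10 lines: ncl oyo rhdwu oeesx ubaki gofki inlmr tdbdg asw opji
Hunk 3: at line 1 remove [oyo] add [szg,aby,hyaa] -> 12 lines: ncl szg aby hyaa rhdwu oeesx ubaki gofki inlmr tdbdg asw opji
Hunk 4: at line 1 remove [aby,hyaa,rhdwu] add [oxml,uqda,zmh] -> 12 lines: ncl szg oxml uqda zmh oeesx ubaki gofki inlmr tdbdg asw opji
Hunk 5: at line 10 remove [asw] add [thtj,xpz,qnj] -> 14 lines: ncl szg oxml uqda zmh oeesx ubaki gofki inlmr tdbdg thtj xpz qnj opji
Hunk 6: at line 1 remove [oxml] add [ejpf] -> 14 lines: ncl szg ejpf uqda zmh oeesx ubaki gofki inlmr tdbdg thtj xpz qnj opji
Hunk 7: at line 6 remove [gofki,inlmr,tdbdg] add [tjn,tqc,cyzu] -> 14 lines: ncl szg ejpf uqda zmh oeesx ubaki tjn tqc cyzu thtj xpz qnj opji
Final line 10: cyzu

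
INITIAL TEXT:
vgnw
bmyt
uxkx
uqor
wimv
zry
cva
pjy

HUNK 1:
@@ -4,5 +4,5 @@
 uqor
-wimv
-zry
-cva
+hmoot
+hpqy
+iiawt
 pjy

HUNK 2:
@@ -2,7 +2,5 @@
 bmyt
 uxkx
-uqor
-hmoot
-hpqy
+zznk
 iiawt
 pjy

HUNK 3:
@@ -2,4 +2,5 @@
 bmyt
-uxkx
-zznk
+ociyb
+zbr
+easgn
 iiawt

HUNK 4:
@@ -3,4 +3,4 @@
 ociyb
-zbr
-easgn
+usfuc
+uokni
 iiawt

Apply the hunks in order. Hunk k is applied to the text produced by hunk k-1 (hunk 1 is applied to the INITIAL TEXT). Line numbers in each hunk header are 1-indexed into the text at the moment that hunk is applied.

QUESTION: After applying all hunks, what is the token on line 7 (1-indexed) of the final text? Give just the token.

Hunk 1: at line 4 remove [wimv,zry,cva] add [hmoot,hpqy,iiawt] -> 8 lines: vgnw bmyt uxkx uqor hmoot hpqy iiawt pjy
Hunk 2: at line 2 remove [uqor,hmoot,hpqy] add [zznk] -> 6 lines: vgnw bmyt uxkx zznk iiawt pjy
Hunk 3: at line 2 remove [uxkx,zznk] add [ociyb,zbr,easgn] -> 7 lines: vgnw bmyt ociyb zbr easgn iiawt pjy
Hunk 4: at line 3 remove [zbr,easgn] add [usfuc,uokni] -> 7 lines: vgnw bmyt ociyb usfuc uokni iiawt pjy
Final line 7: pjy

Answer: pjy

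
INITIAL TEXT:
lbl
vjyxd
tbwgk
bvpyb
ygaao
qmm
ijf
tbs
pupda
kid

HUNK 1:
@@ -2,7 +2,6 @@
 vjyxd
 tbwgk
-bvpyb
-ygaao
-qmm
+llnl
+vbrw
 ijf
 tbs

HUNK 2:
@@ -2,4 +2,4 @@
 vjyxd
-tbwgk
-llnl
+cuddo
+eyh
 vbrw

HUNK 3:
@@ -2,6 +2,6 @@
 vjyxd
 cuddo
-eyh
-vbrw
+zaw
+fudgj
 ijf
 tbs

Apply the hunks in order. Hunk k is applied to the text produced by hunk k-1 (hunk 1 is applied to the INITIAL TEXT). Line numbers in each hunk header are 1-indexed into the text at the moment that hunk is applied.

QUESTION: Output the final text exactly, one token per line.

Answer: lbl
vjyxd
cuddo
zaw
fudgj
ijf
tbs
pupda
kid

Derivation:
Hunk 1: at line 2 remove [bvpyb,ygaao,qmm] add [llnl,vbrw] -> 9 lines: lbl vjyxd tbwgk llnl vbrw ijf tbs pupda kid
Hunk 2: at line 2 remove [tbwgk,llnl] add [cuddo,eyh] -> 9 lines: lbl vjyxd cuddo eyh vbrw ijf tbs pupda kid
Hunk 3: at line 2 remove [eyh,vbrw] add [zaw,fudgj] -> 9 lines: lbl vjyxd cuddo zaw fudgj ijf tbs pupda kid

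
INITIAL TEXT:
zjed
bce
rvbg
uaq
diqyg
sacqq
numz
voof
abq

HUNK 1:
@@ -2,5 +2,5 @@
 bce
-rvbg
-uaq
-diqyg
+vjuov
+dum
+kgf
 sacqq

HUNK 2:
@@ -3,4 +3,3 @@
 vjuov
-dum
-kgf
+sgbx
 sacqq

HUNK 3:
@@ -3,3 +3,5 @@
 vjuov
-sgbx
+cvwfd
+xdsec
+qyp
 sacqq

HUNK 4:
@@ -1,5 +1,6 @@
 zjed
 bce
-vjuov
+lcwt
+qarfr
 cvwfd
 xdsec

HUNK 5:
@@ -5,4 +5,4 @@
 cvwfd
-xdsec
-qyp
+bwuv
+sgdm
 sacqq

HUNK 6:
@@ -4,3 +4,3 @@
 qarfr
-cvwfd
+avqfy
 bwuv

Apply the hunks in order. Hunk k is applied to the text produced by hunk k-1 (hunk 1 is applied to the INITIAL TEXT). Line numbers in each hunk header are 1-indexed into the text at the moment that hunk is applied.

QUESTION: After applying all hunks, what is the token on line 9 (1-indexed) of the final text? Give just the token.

Hunk 1: at line 2 remove [rvbg,uaq,diqyg] add [vjuov,dum,kgf] -> 9 lines: zjed bce vjuov dum kgf sacqq numz voof abq
Hunk 2: at line 3 remove [dum,kgf] add [sgbx] -> 8 lines: zjed bce vjuov sgbx sacqq numz voof abq
Hunk 3: at line 3 remove [sgbx] add [cvwfd,xdsec,qyp] -> 10 lines: zjed bce vjuov cvwfd xdsec qyp sacqq numz voof abq
Hunk 4: at line 1 remove [vjuov] add [lcwt,qarfr] -> 11 lines: zjed bce lcwt qarfr cvwfd xdsec qyp sacqq numz voof abq
Hunk 5: at line 5 remove [xdsec,qyp] add [bwuv,sgdm] -> 11 lines: zjed bce lcwt qarfr cvwfd bwuv sgdm sacqq numz voof abq
Hunk 6: at line 4 remove [cvwfd] add [avqfy] -> 11 lines: zjed bce lcwt qarfr avqfy bwuv sgdm sacqq numz voof abq
Final line 9: numz

Answer: numz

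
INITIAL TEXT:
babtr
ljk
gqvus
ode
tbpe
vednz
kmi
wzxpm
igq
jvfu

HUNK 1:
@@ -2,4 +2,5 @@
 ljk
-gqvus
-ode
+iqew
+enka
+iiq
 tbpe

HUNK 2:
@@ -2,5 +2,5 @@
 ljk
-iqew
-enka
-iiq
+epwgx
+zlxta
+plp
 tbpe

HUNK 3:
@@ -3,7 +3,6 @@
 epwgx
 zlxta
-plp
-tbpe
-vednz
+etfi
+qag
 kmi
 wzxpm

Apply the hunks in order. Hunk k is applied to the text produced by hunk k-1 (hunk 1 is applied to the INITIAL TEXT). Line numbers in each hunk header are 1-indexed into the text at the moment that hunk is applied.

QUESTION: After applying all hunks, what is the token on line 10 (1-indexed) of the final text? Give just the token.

Hunk 1: at line 2 remove [gqvus,ode] add [iqew,enka,iiq] -> 11 lines: babtr ljk iqew enka iiq tbpe vednz kmi wzxpm igq jvfu
Hunk 2: at line 2 remove [iqew,enka,iiq] add [epwgx,zlxta,plp] -> 11 lines: babtr ljk epwgx zlxta plp tbpe vednz kmi wzxpm igq jvfu
Hunk 3: at line 3 remove [plp,tbpe,vednz] add [etfi,qag] -> 10 lines: babtr ljk epwgx zlxta etfi qag kmi wzxpm igq jvfu
Final line 10: jvfu

Answer: jvfu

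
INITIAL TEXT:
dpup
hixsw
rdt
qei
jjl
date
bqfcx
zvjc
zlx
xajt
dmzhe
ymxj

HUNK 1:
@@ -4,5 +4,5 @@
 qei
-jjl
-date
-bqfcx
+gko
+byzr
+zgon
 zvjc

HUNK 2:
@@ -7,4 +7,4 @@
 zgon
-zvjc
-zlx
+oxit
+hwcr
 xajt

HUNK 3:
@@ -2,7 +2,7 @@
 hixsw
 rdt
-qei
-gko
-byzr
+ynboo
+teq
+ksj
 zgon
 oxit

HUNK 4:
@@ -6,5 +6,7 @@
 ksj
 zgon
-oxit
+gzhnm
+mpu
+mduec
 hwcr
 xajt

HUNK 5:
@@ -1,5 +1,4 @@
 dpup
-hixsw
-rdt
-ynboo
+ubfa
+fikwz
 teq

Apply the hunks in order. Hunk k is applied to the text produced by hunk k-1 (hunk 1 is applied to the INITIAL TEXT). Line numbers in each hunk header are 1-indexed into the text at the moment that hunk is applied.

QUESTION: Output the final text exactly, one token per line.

Hunk 1: at line 4 remove [jjl,date,bqfcx] add [gko,byzr,zgon] -> 12 lines: dpup hixsw rdt qei gko byzr zgon zvjc zlx xajt dmzhe ymxj
Hunk 2: at line 7 remove [zvjc,zlx] add [oxit,hwcr] -> 12 lines: dpup hixsw rdt qei gko byzr zgon oxit hwcr xajt dmzhe ymxj
Hunk 3: at line 2 remove [qei,gko,byzr] add [ynboo,teq,ksj] -> 12 lines: dpup hixsw rdt ynboo teq ksj zgon oxit hwcr xajt dmzhe ymxj
Hunk 4: at line 6 remove [oxit] add [gzhnm,mpu,mduec] -> 14 lines: dpup hixsw rdt ynboo teq ksj zgon gzhnm mpu mduec hwcr xajt dmzhe ymxj
Hunk 5: at line 1 remove [hixsw,rdt,ynboo] add [ubfa,fikwz] -> 13 lines: dpup ubfa fikwz teq ksj zgon gzhnm mpu mduec hwcr xajt dmzhe ymxj

Answer: dpup
ubfa
fikwz
teq
ksj
zgon
gzhnm
mpu
mduec
hwcr
xajt
dmzhe
ymxj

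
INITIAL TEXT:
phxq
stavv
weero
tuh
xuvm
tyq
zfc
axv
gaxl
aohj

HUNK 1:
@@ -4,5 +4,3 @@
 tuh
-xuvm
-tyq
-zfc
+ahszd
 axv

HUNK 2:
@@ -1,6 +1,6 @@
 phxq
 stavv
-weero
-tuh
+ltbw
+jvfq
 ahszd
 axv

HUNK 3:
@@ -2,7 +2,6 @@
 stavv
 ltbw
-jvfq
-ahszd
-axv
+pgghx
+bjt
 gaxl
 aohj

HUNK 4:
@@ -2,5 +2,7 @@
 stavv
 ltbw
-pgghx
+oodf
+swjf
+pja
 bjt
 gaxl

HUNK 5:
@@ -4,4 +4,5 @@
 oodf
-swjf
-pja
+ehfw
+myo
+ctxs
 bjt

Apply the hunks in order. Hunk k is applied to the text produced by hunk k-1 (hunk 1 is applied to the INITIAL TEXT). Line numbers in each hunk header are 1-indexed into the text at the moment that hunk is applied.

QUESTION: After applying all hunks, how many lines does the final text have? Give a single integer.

Hunk 1: at line 4 remove [xuvm,tyq,zfc] add [ahszd] -> 8 lines: phxq stavv weero tuh ahszd axv gaxl aohj
Hunk 2: at line 1 remove [weero,tuh] add [ltbw,jvfq] -> 8 lines: phxq stavv ltbw jvfq ahszd axv gaxl aohj
Hunk 3: at line 2 remove [jvfq,ahszd,axv] add [pgghx,bjt] -> 7 lines: phxq stavv ltbw pgghx bjt gaxl aohj
Hunk 4: at line 2 remove [pgghx] add [oodf,swjf,pja] -> 9 lines: phxq stavv ltbw oodf swjf pja bjt gaxl aohj
Hunk 5: at line 4 remove [swjf,pja] add [ehfw,myo,ctxs] -> 10 lines: phxq stavv ltbw oodf ehfw myo ctxs bjt gaxl aohj
Final line count: 10

Answer: 10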